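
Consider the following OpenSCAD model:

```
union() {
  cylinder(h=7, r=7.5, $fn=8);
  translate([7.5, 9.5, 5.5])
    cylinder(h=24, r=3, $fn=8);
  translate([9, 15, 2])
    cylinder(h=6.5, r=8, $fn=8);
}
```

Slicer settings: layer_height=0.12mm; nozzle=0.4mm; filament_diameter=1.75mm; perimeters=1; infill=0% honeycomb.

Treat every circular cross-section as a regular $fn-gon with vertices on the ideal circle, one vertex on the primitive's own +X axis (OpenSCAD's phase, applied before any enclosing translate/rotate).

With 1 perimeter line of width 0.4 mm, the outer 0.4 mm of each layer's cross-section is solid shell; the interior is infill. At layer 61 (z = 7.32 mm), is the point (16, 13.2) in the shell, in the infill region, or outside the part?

shell

At z = 7.32 mm: the cylinder is absent (z outside [0, 7]); the r=3 cylinder at (7.5, 9.5) gives a regular 8-gon of circumradius 3 (constant along its height); the r=8 cylinder at (9, 15) gives a regular 8-gon of circumradius 8 (constant along its height); Taking the union: the regions partially overlap (shared area 22.00 mm²), so overlapping operands fuse into one piece — 1 connected region. Overall, the cross-section is a single solid region. The nearest boundary edge runs (17.00, 15.00)→(14.66, 9.34); distance from the point to it = 0.24 mm. The point is inside the cross-section, 0.24 mm from the nearest boundary — within the 0.4 mm shell band (1 × 0.4).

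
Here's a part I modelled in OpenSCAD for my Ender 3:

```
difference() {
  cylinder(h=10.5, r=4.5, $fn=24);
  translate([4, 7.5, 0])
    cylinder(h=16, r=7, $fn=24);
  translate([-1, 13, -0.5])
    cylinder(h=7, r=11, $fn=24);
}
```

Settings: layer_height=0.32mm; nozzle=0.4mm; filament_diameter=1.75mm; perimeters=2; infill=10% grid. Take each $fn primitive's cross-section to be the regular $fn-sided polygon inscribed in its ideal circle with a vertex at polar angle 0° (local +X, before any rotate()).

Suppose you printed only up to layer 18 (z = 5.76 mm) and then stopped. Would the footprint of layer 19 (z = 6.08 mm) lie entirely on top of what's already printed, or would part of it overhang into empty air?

Compare the two slices. At z = 5.76: the cylinder: section is a regular 24-gon, circumradius r=4.5 (area = (24/2)·4.500²·sin(360°/24) = 62.89 mm²); the cylinder at (4, 7.5): section is a regular 24-gon, circumradius r=7 (area = (24/2)·7.000²·sin(360°/24) = 152.19 mm²); the r=11 cylinder at (-1, 13) gives a regular 24-gon of circumradius 11 (constant along its height) (area = (24/2)·11.000²·sin(360°/24) = 375.81 mm²); After the difference (first − rest): starting from the r=4.5 cylinder (62.89 mm²), the r=7 cylinder at (4, 7.5) partially overlaps it — only the 14.87 mm² overlap (of its 152.19 mm²) is removed, clipping the outline; the r=11 cylinder at (-1, 13) partially overlaps it — only the 3.35 mm² overlap (of its 375.81 mm²) is removed, clipping the outline — area = 44.68 mm². At z = 6.08: the cylinder: section is a regular 24-gon, circumradius r=4.5 (area = (24/2)·4.500²·sin(360°/24) = 62.89 mm²); the r=7 cylinder at (4, 7.5) contributes a regular 24-gon of circumradius 7 (area = (24/2)·7.000²·sin(360°/24) = 152.19 mm²); the r=11 cylinder at (-1, 13) gives a regular 24-gon of circumradius 11 (constant along its height) (area = (24/2)·11.000²·sin(360°/24) = 375.81 mm²); After the difference (first − rest): starting from the r=4.5 cylinder (62.89 mm²), the r=7 cylinder at (4, 7.5) partially overlaps it — only the 14.87 mm² overlap (of its 152.19 mm²) is removed, clipping the outline; the r=11 cylinder at (-1, 13) partially overlaps it — only the 3.35 mm² overlap (of its 375.81 mm²) is removed, clipping the outline — area = 44.68 mm². Checking containment: the cross-section at z = 6.08 is a subset of the cross-section at z = 5.76.

entirely on top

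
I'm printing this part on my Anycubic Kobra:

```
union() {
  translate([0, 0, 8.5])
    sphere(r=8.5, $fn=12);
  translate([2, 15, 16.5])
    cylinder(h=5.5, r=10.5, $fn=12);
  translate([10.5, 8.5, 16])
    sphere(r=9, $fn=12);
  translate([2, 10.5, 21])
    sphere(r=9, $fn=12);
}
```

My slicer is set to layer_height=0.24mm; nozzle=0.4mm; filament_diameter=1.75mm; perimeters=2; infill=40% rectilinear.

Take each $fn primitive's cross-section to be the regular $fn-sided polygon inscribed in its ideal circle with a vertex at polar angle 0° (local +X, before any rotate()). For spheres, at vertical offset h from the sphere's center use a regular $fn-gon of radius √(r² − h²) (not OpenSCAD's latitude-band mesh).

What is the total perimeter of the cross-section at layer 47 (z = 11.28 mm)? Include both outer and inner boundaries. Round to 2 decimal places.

82.47 mm

At z = 11.28 mm: the r=8.5 sphere contributes a regular 12-gon of circumradius √(8.5²−2.78²) = 8.033 (perimeter = 2·12·8.033·sin(180°/12) = 49.90 mm); the cylinder at (2, 15) is absent (z outside [16.5, 22]); the r=9 sphere at (10.5, 8.5) slices to a regular 12-gon of circumradius 7.663 (√(r²−h²) with h=4.72 from center) (perimeter = 2·12·7.663·sin(180°/12) = 47.60 mm); the sphere at (2, 10.5) does not reach this height (|z−center|=9.720 > r=9); Combining (union): the regions partially overlap (shared area 9.01 mm²), so the edge portions inside another operand are dropped and the merged outline is re-measured after clipping — boundary = 82.47 mm. Overall, the cross-section is a single solid region. Total boundary length (outer) = 82.47 mm.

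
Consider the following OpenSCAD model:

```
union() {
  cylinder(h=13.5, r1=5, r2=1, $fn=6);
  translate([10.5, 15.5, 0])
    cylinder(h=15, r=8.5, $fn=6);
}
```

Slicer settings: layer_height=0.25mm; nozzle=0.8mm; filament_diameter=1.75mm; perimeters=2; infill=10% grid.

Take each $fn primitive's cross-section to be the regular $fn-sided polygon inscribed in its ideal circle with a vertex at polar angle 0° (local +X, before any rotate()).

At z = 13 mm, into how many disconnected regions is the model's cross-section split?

At z = 13 mm: the cone (r1=5→r2=1) has section circumradius 1.148 here — a regular 6-gon; the cylinder at (10.5, 15.5): section is a regular 6-gon, circumradius r=8.5; Combining (union): the 2 present regions are separate (no shared area or edge), so areas and boundary lengths simply add and each stays a separate island — 2 connected regions. The result has 2 disconnected regions.

2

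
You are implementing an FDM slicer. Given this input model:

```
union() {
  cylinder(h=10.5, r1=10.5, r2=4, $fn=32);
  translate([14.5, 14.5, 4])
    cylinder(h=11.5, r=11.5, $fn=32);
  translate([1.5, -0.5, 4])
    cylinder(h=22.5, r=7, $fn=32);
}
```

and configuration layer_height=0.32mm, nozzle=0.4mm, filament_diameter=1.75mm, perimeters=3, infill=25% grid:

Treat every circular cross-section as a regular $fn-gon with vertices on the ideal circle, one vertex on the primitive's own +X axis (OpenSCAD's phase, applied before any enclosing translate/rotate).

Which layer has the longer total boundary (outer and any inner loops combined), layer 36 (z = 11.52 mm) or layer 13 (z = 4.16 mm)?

Layer 36 (z = 11.52): the cone does not reach this height (z outside [0, 10.5]); the r=11.5 cylinder at (14.5, 14.5) contributes a regular 32-gon of circumradius 11.5 (perimeter = 2·32·11.500·sin(180°/32) = 72.14 mm); the r=7 cylinder at (1.5, -0.5) gives a regular 32-gon of circumradius 7 (constant along its height) (perimeter = 2·32·7.000·sin(180°/32) = 43.91 mm); Taking the union: the 2 present regions are separate (no shared area or edge), so areas and boundary lengths simply add and each stays a separate island — boundary = 116.05 mm. So its perimeter = 116.05 mm. Layer 13 (z = 4.16): the cone: at t=0.396 of its height the radius interpolates to r₁+(r₂−r₁)t = 7.925, giving a regular 32-gon of that circumradius (perimeter = 2·32·7.925·sin(180°/32) = 49.71 mm); the r=11.5 cylinder at (14.5, 14.5) gives a regular 32-gon of circumradius 11.5 (constant along its height) (perimeter = 2·32·11.500·sin(180°/32) = 72.14 mm); the cylinder at (1.5, -0.5): section is a regular 32-gon, circumradius r=7 (perimeter = 2·32·7.000·sin(180°/32) = 43.91 mm); Taking the union: the regions partially overlap (shared area 146.87 mm²), so the edge portions inside another operand are dropped and the merged outline is re-measured after clipping — boundary = 122.68 mm. So its perimeter = 122.68 mm. Layer 13 is larger (122.68 vs 116.05 mm).

layer 13 (z = 4.16 mm)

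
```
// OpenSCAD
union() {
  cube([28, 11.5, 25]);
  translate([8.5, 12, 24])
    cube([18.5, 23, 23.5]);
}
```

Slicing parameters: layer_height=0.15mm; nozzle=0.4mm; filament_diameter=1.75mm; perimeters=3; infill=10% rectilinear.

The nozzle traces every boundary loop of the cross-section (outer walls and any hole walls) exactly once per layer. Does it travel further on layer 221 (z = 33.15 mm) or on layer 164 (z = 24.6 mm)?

Layer 221 (z = 33.15): the cube is absent (z outside [0, 25]); the 18.5×23 cube at (8.5, 12) contributes its full rectangle (perimeter 83.00 mm); Merging all regions: only the 18.5×23 cube at (8.5, 12) is present, so the union is just that shape — boundary = 83.00 mm. So its perimeter = 83.00 mm. Layer 164 (z = 24.6): the cube (footprint 28×11.5) is included at this height (perimeter 79.00 mm); the cube at (8.5, 12) is present — its section is the full 18.5×23 rectangle (perimeter 83.00 mm); Merging all regions: the 2 present regions are separate (no shared area or edge), so areas and boundary lengths simply add and each stays a separate island — boundary = 162.00 mm. So its perimeter = 162.00 mm. Layer 164 is larger (162.00 vs 83.00 mm).

layer 164 (z = 24.6 mm)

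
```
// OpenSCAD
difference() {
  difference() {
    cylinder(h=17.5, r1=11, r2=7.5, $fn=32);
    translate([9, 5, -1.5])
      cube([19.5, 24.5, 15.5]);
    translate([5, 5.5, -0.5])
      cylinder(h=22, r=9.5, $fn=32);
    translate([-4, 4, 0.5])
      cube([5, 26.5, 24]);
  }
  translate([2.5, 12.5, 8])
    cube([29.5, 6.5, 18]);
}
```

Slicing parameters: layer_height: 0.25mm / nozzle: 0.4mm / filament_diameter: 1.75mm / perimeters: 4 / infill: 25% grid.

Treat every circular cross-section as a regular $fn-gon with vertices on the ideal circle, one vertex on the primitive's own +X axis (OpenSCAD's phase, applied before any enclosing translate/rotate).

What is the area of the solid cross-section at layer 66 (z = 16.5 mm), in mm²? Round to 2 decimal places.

At z = 16.5 mm: the cone: at t=0.943 of its height the radius interpolates to r₁+(r₂−r₁)t = 7.700, giving a regular 32-gon of that circumradius (area = (32/2)·7.700²·sin(360°/32) = 185.07 mm²); the cube at (9, 5) is absent (z outside [-1.5, 14]); the cylinder at (5, 5.5): section is a regular 32-gon, circumradius r=9.5 (area = (32/2)·9.500²·sin(360°/32) = 281.71 mm²); the cube at (-4, 4) (footprint 5×26.5) is included at this height (area 132.50 mm²); After the difference (first − rest): starting from the cone (185.07 mm²), the r=9.5 cylinder at (5, 5.5) partially overlaps it — only the 105.98 mm² overlap (of its 281.71 mm²) is removed, clipping the outline; the 5×26.5 cube at (-4, 4) misses the remaining region (no effect) — area = 79.09 mm²; the 29.5×6.5 cube at (2.5, 12.5) contributes its full rectangle (area 191.75 mm²); Taking the first minus the rest: starting from the result so far (79.09 mm²), the 29.5×6.5 cube at (2.5, 12.5) misses the remaining region (no effect) — area = 79.09 mm². Overall, the cross-section is a single solid region. Net area = 79.09 mm².

79.09 mm²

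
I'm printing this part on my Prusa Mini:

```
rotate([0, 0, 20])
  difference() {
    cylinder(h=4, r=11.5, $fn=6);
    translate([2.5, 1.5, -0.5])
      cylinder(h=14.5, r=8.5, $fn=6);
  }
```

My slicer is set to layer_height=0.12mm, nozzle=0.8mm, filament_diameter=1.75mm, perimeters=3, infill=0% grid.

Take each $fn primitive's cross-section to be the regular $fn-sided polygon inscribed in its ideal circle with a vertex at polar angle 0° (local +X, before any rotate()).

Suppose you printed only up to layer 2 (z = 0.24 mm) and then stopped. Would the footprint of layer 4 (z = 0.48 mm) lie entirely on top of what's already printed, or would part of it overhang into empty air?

Compare the two slices. At z = 0.24: the r=11.5 cylinder gives a regular 6-gon of circumradius 11.5 (constant along its height) (area = (6/2)·11.500²·sin(360°/6) = 343.60 mm²); the cylinder at (2.5, 1.5): section is a regular 6-gon, circumradius r=8.5 (area = (6/2)·8.500²·sin(360°/6) = 187.71 mm²); Taking the first minus the rest: starting from the r=11.5 cylinder (343.60 mm²), the r=8.5 cylinder at (2.5, 1.5) partially overlaps it — only the 184.96 mm² overlap (of its 187.71 mm²) is removed, clipping the outline — area = 158.64 mm²; (whole slice rotated 20° about Z — lengths, areas and connectivity unchanged). At z = 0.48: the cylinder: section is a regular 6-gon, circumradius r=11.5 (area = (6/2)·11.500²·sin(360°/6) = 343.60 mm²); the cylinder at (2.5, 1.5): section is a regular 6-gon, circumradius r=8.5 (area = (6/2)·8.500²·sin(360°/6) = 187.71 mm²); Subtracting the remaining from the first: starting from the r=11.5 cylinder (343.60 mm²), the r=8.5 cylinder at (2.5, 1.5) partially overlaps it — only the 184.96 mm² overlap (of its 187.71 mm²) is removed, clipping the outline — area = 158.64 mm²; (rotated 20° about Z; rotation is an isometry so areas/perimeters/island counts are preserved). Checking containment: the cross-section at z = 0.48 is a subset of the cross-section at z = 0.24.

entirely on top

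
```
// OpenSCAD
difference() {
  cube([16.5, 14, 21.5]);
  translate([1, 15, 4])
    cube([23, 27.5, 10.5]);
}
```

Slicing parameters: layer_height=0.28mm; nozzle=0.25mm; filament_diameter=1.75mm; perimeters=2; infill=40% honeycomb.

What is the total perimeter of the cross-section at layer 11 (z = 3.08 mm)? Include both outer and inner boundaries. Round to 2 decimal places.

At z = 3.08 mm: the cube is present — its section is the full 16.5×14 rectangle (perimeter 61.00 mm); the cube at (1, 15) is not intersected at this z (z outside [4, 14.5]); Subtracting the remaining from the first: none of the subtracted shapes is present at this height, so the 16.5×14 cube is unchanged — boundary = 61.00 mm. Overall, the cross-section is a single solid region. Total boundary length (outer) = 61.00 mm.

61.00 mm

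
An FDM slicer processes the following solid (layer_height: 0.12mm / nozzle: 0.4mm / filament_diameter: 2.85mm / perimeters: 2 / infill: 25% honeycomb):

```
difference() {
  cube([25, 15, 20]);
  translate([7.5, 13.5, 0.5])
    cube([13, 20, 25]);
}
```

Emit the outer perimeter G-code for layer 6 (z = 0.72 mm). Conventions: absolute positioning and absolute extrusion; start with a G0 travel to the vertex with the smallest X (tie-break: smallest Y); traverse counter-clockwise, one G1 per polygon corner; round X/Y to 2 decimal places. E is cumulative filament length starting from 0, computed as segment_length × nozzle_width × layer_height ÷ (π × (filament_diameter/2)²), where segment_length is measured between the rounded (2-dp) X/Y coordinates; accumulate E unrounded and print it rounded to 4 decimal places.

G0 X0.00 Y0.00 Z0.72
G1 X25.00 Y0.00 E0.1881
G1 X25.00 Y15.00 E0.3010
G1 X20.50 Y15.00 E0.3348
G1 X20.50 Y13.50 E0.3461
G1 X7.50 Y13.50 E0.4439
G1 X7.50 Y15.00 E0.4552
G1 X0.00 Y15.00 E0.5116
G1 X0.00 Y0.00 E0.6245

At z = 0.72 mm: the cube is present — its section is the full 25×15 rectangle; the 13×20 cube at (7.5, 13.5) contributes its full rectangle; Taking the first minus the rest: starting from the 25×15 cube, the 13×20 cube at (7.5, 13.5) partially overlaps it — only the 19.50 mm² overlap (of its 260.00 mm²) is removed, clipping the outline — 1 connected region. The outline is a single polygon with 8 vertices. Extrusion per mm of travel: 0.4 × 0.12 / (π × 1.425²) = 0.007524. Accumulating E over each segment gives final E = 0.6245.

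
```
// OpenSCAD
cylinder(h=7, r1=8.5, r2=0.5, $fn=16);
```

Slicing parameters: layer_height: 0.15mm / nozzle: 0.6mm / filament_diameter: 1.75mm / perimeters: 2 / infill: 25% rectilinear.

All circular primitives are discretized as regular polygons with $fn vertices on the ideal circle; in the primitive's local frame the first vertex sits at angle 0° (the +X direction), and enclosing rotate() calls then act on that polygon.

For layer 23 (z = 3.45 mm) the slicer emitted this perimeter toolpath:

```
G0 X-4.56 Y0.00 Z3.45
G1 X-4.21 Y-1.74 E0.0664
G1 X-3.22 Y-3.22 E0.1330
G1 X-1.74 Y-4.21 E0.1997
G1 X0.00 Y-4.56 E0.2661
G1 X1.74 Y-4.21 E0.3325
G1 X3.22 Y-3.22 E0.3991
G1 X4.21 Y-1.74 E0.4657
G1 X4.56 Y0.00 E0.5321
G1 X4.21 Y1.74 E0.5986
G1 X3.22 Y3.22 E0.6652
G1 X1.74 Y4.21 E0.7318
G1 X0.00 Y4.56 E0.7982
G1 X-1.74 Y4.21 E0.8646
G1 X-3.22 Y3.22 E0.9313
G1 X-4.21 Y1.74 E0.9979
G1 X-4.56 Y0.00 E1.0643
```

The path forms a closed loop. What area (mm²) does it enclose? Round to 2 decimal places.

63.55 mm²

Apply the shoelace formula to the sequence of (X, Y) vertices; enclosed area = 63.55 mm².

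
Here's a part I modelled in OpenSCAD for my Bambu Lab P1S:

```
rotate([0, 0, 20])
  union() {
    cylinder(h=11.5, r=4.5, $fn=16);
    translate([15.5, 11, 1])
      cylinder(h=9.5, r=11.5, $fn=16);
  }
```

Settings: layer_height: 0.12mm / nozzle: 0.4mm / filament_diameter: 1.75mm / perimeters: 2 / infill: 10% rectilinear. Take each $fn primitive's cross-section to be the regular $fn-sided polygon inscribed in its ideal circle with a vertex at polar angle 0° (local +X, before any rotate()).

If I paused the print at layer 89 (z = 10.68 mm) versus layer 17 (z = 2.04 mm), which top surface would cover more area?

Layer 89 (z = 10.68): the r=4.5 cylinder gives a regular 16-gon of circumradius 4.5 (constant along its height) (area = (16/2)·4.500²·sin(360°/16) = 61.99 mm²); the cylinder at (15.5, 11) is not intersected at this z (z outside [1, 10.5]); Merging all regions: only the r=4.5 cylinder is present, so the union is just that shape — area = 61.99 mm²; (whole slice rotated 20° about Z — lengths, areas and connectivity unchanged). So its area = 61.99 mm². Layer 17 (z = 2.04): the r=4.5 cylinder gives a regular 16-gon of circumradius 4.5 (constant along its height) (area = (16/2)·4.500²·sin(360°/16) = 61.99 mm²); the r=11.5 cylinder at (15.5, 11) contributes a regular 16-gon of circumradius 11.5 (area = (16/2)·11.500²·sin(360°/16) = 404.88 mm²); Merging all regions: the 2 present regions are separate (no shared area or edge), so areas and boundary lengths simply add and each stays a separate island — area = 466.87 mm²; (whole slice rotated 20° about Z — lengths, areas and connectivity unchanged). So its area = 466.87 mm². Layer 17 is larger (466.87 vs 61.99 mm²).

layer 17 (z = 2.04 mm)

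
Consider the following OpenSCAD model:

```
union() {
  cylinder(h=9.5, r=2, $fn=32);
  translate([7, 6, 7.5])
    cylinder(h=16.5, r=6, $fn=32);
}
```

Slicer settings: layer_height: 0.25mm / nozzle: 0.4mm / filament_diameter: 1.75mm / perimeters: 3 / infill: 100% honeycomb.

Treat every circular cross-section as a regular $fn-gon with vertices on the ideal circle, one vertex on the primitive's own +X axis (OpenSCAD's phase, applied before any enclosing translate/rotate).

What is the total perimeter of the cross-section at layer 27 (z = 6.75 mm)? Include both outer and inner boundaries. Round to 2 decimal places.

12.55 mm

At z = 6.75 mm: the r=2 cylinder gives a regular 32-gon of circumradius 2 (constant along its height) (perimeter = 2·32·2.000·sin(180°/32) = 12.55 mm); the cylinder at (7, 6) is absent (z outside [7.5, 24]); Taking the union: only the r=2 cylinder is present, so the union is just that shape — boundary = 12.55 mm. Overall, the cross-section is a single solid region. Total boundary length (outer) = 12.55 mm.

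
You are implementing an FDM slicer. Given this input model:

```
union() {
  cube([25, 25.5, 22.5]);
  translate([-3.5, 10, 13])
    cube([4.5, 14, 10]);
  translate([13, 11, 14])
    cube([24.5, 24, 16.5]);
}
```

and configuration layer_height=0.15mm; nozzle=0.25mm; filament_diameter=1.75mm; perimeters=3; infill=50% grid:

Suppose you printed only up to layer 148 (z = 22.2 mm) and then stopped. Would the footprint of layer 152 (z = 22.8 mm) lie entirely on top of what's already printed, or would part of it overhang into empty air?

Compare the two slices. At z = 22.2: the cube (footprint 25×25.5) is included at this height (area 637.50 mm²); the cube at (-3.5, 10) (footprint 4.5×14) is included at this height (area 63.00 mm²); the 24.5×24 cube at (13, 11) contributes its full rectangle (area 588.00 mm²); Taking the union: the regions partially overlap — summed areas 1288.50 mm² minus the doubly-counted overlap 188.00 mm² gives 1100.50 mm² — area = 1100.50 mm². At z = 22.8: the cube is not intersected at this z (z outside [0, 22.5]); the cube at (-3.5, 10) (footprint 4.5×14) is included at this height (area 63.00 mm²); the cube at (13, 11) is present — its section is the full 24.5×24 rectangle (area 588.00 mm²); Merging all regions: the 2 present regions are separate (no shared area or edge), so areas and boundary lengths simply add and each stays a separate island — area = 651.00 mm². Checking containment: the cross-section at z = 22.8 is a subset of the cross-section at z = 22.2.

entirely on top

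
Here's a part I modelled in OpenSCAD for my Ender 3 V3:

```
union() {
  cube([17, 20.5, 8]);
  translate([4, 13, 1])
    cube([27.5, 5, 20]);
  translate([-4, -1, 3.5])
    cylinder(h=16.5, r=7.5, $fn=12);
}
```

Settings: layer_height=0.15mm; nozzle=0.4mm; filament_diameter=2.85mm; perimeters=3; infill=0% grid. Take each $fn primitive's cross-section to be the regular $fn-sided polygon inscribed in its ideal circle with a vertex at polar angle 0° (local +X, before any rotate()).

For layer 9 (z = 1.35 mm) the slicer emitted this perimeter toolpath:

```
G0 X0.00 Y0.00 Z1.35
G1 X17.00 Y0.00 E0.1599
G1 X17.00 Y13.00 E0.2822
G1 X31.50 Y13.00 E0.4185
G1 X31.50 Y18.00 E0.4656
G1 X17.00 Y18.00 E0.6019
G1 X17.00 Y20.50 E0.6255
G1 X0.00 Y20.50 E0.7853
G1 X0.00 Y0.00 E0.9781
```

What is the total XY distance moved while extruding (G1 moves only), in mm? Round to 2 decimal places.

Sum the Euclidean lengths of each G1 segment: total = 104.00 mm.

104.00 mm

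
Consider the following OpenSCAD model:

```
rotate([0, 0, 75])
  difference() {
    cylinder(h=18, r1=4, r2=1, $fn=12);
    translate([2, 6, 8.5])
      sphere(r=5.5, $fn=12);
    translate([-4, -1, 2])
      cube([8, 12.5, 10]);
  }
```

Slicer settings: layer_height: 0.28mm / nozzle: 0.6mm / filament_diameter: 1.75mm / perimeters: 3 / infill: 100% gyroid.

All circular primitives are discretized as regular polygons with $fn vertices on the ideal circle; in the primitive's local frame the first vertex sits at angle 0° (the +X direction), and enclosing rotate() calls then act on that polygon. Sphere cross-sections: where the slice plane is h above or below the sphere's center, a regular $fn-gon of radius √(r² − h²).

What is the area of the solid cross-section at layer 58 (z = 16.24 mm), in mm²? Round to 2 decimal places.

5.02 mm²

At z = 16.24 mm: the cone: at t=0.902 of its height the radius interpolates to r₁+(r₂−r₁)t = 1.293, giving a regular 12-gon of that circumradius (area = (12/2)·1.293²·sin(360°/12) = 5.02 mm²); the sphere at (2, 6) is not intersected at this z (|z−center|=7.740 > r=5.5); the cube at (-4, -1) does not reach this height (z outside [2, 12]); Subtracting the remaining from the first: none of the subtracted shapes is present at this height, so the cone is unchanged — area = 5.02 mm²; (rotated 75° about Z; rotation is an isometry so areas/perimeters/island counts are preserved). Overall, the cross-section is a single solid region. Net area = 5.02 mm².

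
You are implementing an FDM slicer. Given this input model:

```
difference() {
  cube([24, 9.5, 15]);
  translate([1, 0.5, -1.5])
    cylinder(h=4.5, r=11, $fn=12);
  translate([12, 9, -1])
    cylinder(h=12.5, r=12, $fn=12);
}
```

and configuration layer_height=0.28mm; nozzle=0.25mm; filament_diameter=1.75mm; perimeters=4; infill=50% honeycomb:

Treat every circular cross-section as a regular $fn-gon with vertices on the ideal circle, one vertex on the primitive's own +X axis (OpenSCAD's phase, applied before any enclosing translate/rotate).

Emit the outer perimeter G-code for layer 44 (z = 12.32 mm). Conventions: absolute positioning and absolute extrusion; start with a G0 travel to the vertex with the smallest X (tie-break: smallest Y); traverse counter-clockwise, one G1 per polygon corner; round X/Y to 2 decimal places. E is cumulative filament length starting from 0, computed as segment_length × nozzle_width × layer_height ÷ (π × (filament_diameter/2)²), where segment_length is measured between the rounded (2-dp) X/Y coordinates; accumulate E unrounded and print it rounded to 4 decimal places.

G0 X0.00 Y0.00 Z12.32
G1 X24.00 Y0.00 E0.6985
G1 X24.00 Y9.50 E0.9749
G1 X0.00 Y9.50 E1.6734
G1 X0.00 Y0.00 E1.9499

At z = 12.32 mm: the 24×9.5 cube contributes its full rectangle; the cylinder at (1, 0.5) is not intersected at this z (z outside [-1.5, 3]); the cylinder at (12, 9) is absent (z outside [-1, 11.5]); After the difference (first − rest): none of the subtracted shapes is present at this height, so the 24×9.5 cube is unchanged — 1 connected region. The outline is a single polygon with 4 vertices. Extrusion per mm of travel: 0.25 × 0.28 / (π × 0.875²) = 0.029103. Accumulating E over each segment gives final E = 1.9499.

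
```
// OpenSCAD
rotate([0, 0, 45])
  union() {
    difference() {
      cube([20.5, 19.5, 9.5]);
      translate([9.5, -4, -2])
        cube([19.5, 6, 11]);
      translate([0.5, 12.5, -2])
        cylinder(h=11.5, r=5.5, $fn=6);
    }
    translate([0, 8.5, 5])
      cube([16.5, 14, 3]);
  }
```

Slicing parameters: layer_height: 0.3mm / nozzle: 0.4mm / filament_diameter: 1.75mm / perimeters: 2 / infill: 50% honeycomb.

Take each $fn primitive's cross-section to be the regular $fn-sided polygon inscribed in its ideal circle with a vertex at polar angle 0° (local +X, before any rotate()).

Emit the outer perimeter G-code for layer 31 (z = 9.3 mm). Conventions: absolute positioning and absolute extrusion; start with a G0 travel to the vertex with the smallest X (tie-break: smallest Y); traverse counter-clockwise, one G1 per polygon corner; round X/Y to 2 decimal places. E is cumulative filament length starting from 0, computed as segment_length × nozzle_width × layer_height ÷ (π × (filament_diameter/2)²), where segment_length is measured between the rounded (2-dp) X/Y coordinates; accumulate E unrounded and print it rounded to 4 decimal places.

At z = 9.3 mm: the 20.5×19.5 cube contributes its full rectangle; the cube at (9.5, -4) is absent (z outside [-2, 9]); the r=5.5 cylinder at (0.5, 12.5) gives a regular 6-gon of circumradius 5.5 (constant along its height); After the difference (first − rest): starting from the 20.5×19.5 cube, the r=5.5 cylinder at (0.5, 12.5) partially overlaps it — only the 44.06 mm² overlap (of its 78.59 mm²) is removed, clipping the outline — 1 connected region; the cube at (0, 8.5) is absent (z outside [5, 8]); Taking the union: only the result so far is present, so the union is just that shape — 1 connected region; (rotated 45° about Z; rotation is an isometry so areas/perimeters/island counts are preserved). The outline is a single polygon with 9 vertices. Extrusion per mm of travel: 0.4 × 0.3 / (π × 0.875²) = 0.049890. Accumulating E over each segment gives final E = 4.3886.

G0 X-13.79 Y13.79 Z9.30
G1 X-12.21 Y12.21 E0.1115
G1 X-9.91 Y14.50 E0.2734
G1 X-4.60 Y13.08 E0.5476
G1 X-3.17 Y7.77 E0.8220
G1 X-5.47 Y5.47 E0.9843
G1 X0.00 Y0.00 E1.3702
G1 X14.50 Y14.50 E2.3933
G1 X0.71 Y28.28 E3.3659
G1 X-13.79 Y13.79 E4.3886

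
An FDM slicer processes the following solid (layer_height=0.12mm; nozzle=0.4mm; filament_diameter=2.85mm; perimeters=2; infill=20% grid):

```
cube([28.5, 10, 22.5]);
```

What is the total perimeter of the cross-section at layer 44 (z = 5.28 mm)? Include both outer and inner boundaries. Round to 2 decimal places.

At z = 5.28 mm: the cube is present — its section is the full 28.5×10 rectangle (perimeter 77.00 mm). Overall, the cross-section is a single solid region. Total boundary length (outer) = 77.00 mm.

77.00 mm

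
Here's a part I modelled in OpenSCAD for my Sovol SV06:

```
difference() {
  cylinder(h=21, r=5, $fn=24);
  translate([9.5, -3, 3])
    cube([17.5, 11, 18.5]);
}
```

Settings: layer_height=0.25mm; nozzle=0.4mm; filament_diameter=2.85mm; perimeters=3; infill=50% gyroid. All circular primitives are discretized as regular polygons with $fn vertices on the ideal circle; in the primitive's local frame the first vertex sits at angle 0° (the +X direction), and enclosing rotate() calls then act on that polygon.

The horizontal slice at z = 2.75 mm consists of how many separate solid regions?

1

At z = 2.75 mm: the cylinder: section is a regular 24-gon, circumradius r=5; the cube at (9.5, -3) is absent (z outside [3, 21.5]); Subtracting the remaining from the first: none of the subtracted shapes is present at this height, so the r=5 cylinder is unchanged — 1 connected region. The result has 1 disconnected region.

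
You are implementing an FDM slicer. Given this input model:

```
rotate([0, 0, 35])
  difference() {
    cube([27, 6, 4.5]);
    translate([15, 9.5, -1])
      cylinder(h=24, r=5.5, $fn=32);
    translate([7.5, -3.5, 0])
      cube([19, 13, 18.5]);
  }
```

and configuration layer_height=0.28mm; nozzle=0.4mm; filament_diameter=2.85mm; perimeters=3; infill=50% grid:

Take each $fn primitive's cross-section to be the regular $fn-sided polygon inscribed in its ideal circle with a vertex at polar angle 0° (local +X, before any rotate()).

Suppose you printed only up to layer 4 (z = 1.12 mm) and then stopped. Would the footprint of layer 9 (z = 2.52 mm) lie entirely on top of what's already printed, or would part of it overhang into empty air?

Compare the two slices. At z = 1.12: the cube (footprint 27×6) is included at this height (area 162.00 mm²); the r=5.5 cylinder at (15, 9.5) contributes a regular 32-gon of circumradius 5.5 (area = (32/2)·5.500²·sin(360°/32) = 94.42 mm²); the 19×13 cube at (7.5, -3.5) contributes its full rectangle (area 247.00 mm²); Subtracting the remaining from the first: starting from the 27×6 cube (162.00 mm²), the r=5.5 cylinder at (15, 9.5) partially overlaps it — only the 11.63 mm² overlap (of its 94.42 mm²) is removed, clipping the outline; the 19×13 cube at (7.5, -3.5) partially overlaps it — only the 102.37 mm² overlap (of its 247.00 mm²) is removed, clipping the outline — area = 48.00 mm²; (whole slice rotated 35° about Z — lengths, areas and connectivity unchanged). At z = 2.52: the cube is present — its section is the full 27×6 rectangle (area 162.00 mm²); the r=5.5 cylinder at (15, 9.5) gives a regular 32-gon of circumradius 5.5 (constant along its height) (area = (32/2)·5.500²·sin(360°/32) = 94.42 mm²); the 19×13 cube at (7.5, -3.5) contributes its full rectangle (area 247.00 mm²); Subtracting the remaining from the first: starting from the 27×6 cube (162.00 mm²), the r=5.5 cylinder at (15, 9.5) partially overlaps it — only the 11.63 mm² overlap (of its 94.42 mm²) is removed, clipping the outline; the 19×13 cube at (7.5, -3.5) partially overlaps it — only the 102.37 mm² overlap (of its 247.00 mm²) is removed, clipping the outline — area = 48.00 mm²; (rotated 35° about Z; rotation is an isometry so areas/perimeters/island counts are preserved). Checking containment: the cross-section at z = 2.52 is a subset of the cross-section at z = 1.12.

entirely on top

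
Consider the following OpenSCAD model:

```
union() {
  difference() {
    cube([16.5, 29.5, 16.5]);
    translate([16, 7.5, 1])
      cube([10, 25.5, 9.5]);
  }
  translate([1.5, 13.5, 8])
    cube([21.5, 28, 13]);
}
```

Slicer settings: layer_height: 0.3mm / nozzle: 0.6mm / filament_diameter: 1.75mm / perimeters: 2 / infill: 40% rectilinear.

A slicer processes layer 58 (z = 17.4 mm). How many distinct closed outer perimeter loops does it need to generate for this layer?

1

At z = 17.4 mm: the cube is not intersected at this z (z outside [0, 16.5]); the cube at (16, 7.5) does not reach this height (z outside [1, 10.5]); Taking the first minus the rest: the first operand is absent here, so nothing remains; the cube at (1.5, 13.5) is present — its section is the full 21.5×28 rectangle; Merging all regions: only the 21.5×28 cube at (1.5, 13.5) is present, so the union is just that shape — 1 connected region. The result has 1 disconnected region.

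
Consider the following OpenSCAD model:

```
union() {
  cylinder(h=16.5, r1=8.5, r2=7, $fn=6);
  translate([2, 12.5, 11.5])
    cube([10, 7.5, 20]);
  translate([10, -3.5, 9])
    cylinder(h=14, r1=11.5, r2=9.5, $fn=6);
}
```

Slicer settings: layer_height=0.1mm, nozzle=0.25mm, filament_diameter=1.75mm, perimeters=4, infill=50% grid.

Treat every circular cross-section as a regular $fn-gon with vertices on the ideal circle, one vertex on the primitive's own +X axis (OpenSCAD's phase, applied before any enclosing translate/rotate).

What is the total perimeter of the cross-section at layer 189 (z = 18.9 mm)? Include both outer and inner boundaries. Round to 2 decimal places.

95.51 mm

At z = 18.9 mm: the cone does not reach this height (z outside [0, 16.5]); the cube at (2, 12.5) (footprint 10×7.5) is included at this height (perimeter 35.00 mm); the cone at (10, -3.5): at t=0.707 of its height the radius interpolates to r₁+(r₂−r₁)t = 10.086, giving a regular 6-gon of that circumradius (perimeter = 2·6·10.086·sin(180°/6) = 60.51 mm); Taking the union: the 2 present regions are separate (no shared area or edge), so areas and boundary lengths simply add and each stays a separate island — boundary = 95.51 mm. Overall, the cross-section has 2 separate islands. Total boundary length (outer) = 95.51 mm.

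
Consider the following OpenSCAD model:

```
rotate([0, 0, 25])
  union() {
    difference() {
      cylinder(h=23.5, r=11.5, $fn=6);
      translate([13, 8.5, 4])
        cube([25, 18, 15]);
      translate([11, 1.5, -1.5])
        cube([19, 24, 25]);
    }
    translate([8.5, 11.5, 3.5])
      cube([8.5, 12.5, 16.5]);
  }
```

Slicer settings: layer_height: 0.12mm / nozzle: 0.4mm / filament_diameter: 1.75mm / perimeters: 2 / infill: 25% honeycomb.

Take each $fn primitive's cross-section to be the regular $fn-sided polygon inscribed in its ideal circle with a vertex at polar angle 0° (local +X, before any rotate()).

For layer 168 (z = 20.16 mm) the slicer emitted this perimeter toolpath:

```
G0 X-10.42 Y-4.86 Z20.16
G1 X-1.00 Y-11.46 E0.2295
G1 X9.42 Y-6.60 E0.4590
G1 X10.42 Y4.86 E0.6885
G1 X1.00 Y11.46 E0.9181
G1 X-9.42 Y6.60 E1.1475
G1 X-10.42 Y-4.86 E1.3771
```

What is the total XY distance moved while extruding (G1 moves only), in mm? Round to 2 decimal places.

Sum the Euclidean lengths of each G1 segment: total = 69.01 mm.

69.01 mm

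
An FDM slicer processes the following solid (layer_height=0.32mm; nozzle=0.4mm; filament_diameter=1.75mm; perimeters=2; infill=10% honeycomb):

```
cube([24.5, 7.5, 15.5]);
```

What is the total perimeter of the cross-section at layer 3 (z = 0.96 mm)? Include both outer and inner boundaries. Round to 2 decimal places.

At z = 0.96 mm: the cube (footprint 24.5×7.5) is included at this height (perimeter 64.00 mm). Overall, the cross-section is a single solid region. Total boundary length (outer) = 64.00 mm.

64.00 mm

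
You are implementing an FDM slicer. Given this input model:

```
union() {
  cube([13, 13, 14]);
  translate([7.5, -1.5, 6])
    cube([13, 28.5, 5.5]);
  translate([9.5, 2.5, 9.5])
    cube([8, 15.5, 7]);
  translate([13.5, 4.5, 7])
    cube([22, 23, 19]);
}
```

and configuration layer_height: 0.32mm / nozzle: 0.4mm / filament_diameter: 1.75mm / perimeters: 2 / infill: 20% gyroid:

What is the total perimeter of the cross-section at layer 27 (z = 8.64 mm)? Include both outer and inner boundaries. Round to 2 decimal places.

At z = 8.64 mm: the 13×13 cube contributes its full rectangle (perimeter 52.00 mm); the cube at (7.5, -1.5) (footprint 13×28.5) is included at this height (perimeter 83.00 mm); the cube at (9.5, 2.5) is not intersected at this z (z outside [9.5, 16.5]); the cube at (13.5, 4.5) (footprint 22×23) is included at this height (perimeter 90.00 mm); Combining (union): the regions partially overlap (shared area 229.00 mm²), so the edge portions inside another operand are dropped and the merged outline is re-measured after clipping — boundary = 129.00 mm. Overall, the cross-section is a single solid region. Total boundary length (outer) = 129.00 mm.

129.00 mm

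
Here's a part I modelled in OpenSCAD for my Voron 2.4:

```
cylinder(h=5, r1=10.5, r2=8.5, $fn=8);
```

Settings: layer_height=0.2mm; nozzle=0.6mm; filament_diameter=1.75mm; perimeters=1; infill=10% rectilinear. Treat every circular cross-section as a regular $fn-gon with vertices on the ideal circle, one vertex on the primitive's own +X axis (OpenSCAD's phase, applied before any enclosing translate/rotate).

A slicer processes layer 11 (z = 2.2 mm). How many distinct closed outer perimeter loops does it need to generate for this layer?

1

At z = 2.2 mm: the cone contributes a regular 8-gon of circumradius 9.620 (interpolated between r1=10.5 and r2=8.5 at t=0.440). The result has 1 disconnected region.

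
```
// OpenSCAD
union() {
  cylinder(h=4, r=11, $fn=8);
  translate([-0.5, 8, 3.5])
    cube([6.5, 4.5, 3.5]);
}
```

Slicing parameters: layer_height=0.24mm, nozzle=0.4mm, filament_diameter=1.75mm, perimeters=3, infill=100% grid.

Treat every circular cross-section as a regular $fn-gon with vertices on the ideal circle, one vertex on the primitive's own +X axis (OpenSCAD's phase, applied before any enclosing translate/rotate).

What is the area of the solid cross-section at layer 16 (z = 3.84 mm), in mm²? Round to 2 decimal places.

At z = 3.84 mm: the cylinder: section is a regular 8-gon, circumradius r=11 (area = (8/2)·11.000²·sin(360°/8) = 342.24 mm²); the cube at (-0.5, 8) (footprint 6.5×4.5) is included at this height (area 29.25 mm²); Taking the union: the regions partially overlap — summed areas 371.49 mm² minus the doubly-counted overlap 11.99 mm² gives 359.50 mm² — area = 359.50 mm². Overall, the cross-section is a single solid region. Net area = 359.50 mm².

359.50 mm²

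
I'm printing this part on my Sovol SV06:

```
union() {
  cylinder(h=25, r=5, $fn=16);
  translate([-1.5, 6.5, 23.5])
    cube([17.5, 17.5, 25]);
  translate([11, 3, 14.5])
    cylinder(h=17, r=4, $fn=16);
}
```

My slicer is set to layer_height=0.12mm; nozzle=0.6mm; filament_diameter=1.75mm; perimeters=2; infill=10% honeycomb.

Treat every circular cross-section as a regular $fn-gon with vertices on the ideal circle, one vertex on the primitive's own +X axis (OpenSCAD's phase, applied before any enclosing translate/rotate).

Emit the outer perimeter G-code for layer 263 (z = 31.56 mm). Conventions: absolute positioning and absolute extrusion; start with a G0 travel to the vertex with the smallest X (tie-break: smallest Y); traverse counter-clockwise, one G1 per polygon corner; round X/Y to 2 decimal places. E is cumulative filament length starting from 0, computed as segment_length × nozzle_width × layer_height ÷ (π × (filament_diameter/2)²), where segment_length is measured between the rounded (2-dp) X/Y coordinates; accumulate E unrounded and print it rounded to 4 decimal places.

At z = 31.56 mm: the cylinder is not intersected at this z (z outside [0, 25]); the cube at (-1.5, 6.5) is present — its section is the full 17.5×17.5 rectangle; the cylinder at (11, 3) is absent (z outside [14.5, 31.5]); Merging all regions: only the 17.5×17.5 cube at (-1.5, 6.5) is present, so the union is just that shape — 1 connected region. The outline is a single polygon with 4 vertices. Extrusion per mm of travel: 0.6 × 0.12 / (π × 0.875²) = 0.029934. Accumulating E over each segment gives final E = 2.0954.

G0 X-1.50 Y6.50 Z31.56
G1 X16.00 Y6.50 E0.5238
G1 X16.00 Y24.00 E1.0477
G1 X-1.50 Y24.00 E1.5715
G1 X-1.50 Y6.50 E2.0954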